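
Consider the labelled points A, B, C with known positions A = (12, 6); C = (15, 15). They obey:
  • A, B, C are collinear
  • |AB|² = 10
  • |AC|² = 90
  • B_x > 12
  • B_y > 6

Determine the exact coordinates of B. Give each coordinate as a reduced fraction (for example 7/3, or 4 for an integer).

B = (13, 9)

1. B_x = 13  [[A, B, C are collinear ⇒ 9x-3y-90=0] ∩ [|B−(12, 6)|²=10]]
2. B_y = 9  [[A, B, C are collinear ⇒ 9x-3y-90=0] ∩ [|B−(12, 6)|²=10]]
   so B = (13, 9)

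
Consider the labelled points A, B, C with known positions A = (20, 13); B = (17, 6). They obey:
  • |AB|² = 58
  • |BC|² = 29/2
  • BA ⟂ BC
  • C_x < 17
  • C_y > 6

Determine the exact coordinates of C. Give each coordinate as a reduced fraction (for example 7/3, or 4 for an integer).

C = (27/2, 15/2)

1. C_x = 27/2  [[BA ⟂ BC ⇒ 3x+7y-93=0] ∩ [|C−(17, 6)|²=29/2]]
2. C_y = 15/2  [[BA ⟂ BC ⇒ 3x+7y-93=0] ∩ [|C−(17, 6)|²=29/2]]
   so C = (27/2, 15/2)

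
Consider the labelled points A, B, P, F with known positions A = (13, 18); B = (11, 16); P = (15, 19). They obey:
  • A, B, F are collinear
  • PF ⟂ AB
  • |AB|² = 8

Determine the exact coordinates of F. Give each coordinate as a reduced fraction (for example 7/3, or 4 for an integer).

1. F_x = 29/2  [[A, B, F are collinear ⇒ 2x-2y+10=0] ∩ [PF ⟂ AB ⇒ -2x-2y+68=0]]
2. F_y = 39/2  [[A, B, F are collinear ⇒ 2x-2y+10=0] ∩ [PF ⟂ AB ⇒ -2x-2y+68=0]]
   so F = (29/2, 39/2)

F = (29/2, 39/2)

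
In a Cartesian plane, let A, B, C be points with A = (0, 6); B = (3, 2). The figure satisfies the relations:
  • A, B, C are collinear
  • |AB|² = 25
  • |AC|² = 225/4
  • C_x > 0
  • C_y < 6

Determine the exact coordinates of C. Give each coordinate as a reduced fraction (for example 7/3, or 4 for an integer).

C = (9/2, 0)

1. C_x = 9/2  [[A, B, C are collinear ⇒ 4x+3y-18=0] ∩ [|C−(0, 6)|²=225/4]]
2. C_y = 0  [[A, B, C are collinear ⇒ 4x+3y-18=0] ∩ [|C−(0, 6)|²=225/4]]
   so C = (9/2, 0)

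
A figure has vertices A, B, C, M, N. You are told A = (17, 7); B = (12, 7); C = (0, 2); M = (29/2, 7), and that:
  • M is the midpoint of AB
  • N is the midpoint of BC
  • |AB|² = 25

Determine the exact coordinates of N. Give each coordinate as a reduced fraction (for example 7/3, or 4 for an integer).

N = (6, 9/2)

1. N_x = 6  [2·N = B+C = (12, 7)+(0, 2)]
2. N_y = 9/2  [2·N = B+C = (12, 7)+(0, 2)]
   so N = (6, 9/2)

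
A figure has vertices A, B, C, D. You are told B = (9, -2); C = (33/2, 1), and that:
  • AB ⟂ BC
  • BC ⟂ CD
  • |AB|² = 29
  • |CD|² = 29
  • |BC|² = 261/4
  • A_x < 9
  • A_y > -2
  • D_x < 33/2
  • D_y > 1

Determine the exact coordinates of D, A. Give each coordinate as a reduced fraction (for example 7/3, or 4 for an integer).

D = (29/2, 6)
A = (7, 3)

1. D_x = 29/2  [[BC ⟂ CD ⇒ 15/2x+3y-507/4=0] ∩ [|D−(33/2, 1)|²=29]]
2. D_y = 6  [[BC ⟂ CD ⇒ 15/2x+3y-507/4=0] ∩ [|D−(33/2, 1)|²=29]]
   so D = (29/2, 6)
3. A_x = 7  [[AB ⟂ BC ⇒ -15/2x-3y+123/2=0] ∩ [|A−(9, -2)|²=29]]
4. A_y = 3  [[AB ⟂ BC ⇒ -15/2x-3y+123/2=0] ∩ [|A−(9, -2)|²=29]]
   so A = (7, 3)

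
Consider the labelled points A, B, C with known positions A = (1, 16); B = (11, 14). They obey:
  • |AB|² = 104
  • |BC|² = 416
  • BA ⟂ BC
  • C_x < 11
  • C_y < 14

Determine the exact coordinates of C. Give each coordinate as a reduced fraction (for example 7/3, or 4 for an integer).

C = (7, -6)

1. C_x = 7  [[BA ⟂ BC ⇒ -10x+2y+82=0] ∩ [|C−(11, 14)|²=416]]
2. C_y = -6  [[BA ⟂ BC ⇒ -10x+2y+82=0] ∩ [|C−(11, 14)|²=416]]
   so C = (7, -6)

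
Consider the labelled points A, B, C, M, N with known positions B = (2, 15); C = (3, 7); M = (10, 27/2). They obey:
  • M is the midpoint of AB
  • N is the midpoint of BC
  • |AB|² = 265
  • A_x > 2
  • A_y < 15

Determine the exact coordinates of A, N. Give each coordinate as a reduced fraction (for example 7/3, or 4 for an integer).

1. A_x = 18  [A = 2·M−B = 2·(10, 27/2)−(2, 15)]
2. A_y = 12  [A = 2·M−B = 2·(10, 27/2)−(2, 15)]
   so A = (18, 12)
3. N_x = 5/2  [2·N = B+C = (2, 15)+(3, 7)]
4. N_y = 11  [2·N = B+C = (2, 15)+(3, 7)]
   so N = (5/2, 11)

A = (18, 12)
N = (5/2, 11)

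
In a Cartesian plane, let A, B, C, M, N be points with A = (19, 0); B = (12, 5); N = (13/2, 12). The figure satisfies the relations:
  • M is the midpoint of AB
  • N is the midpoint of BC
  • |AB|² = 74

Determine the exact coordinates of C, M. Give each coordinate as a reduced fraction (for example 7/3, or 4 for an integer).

C = (1, 19)
M = (31/2, 5/2)

1. M_x = 31/2  [2·M = A+B = (19, 0)+(12, 5)]
2. M_y = 5/2  [2·M = A+B = (19, 0)+(12, 5)]
   so M = (31/2, 5/2)
3. C_x = 1  [C = 2·N−B = 2·(13/2, 12)−(12, 5)]
4. C_y = 19  [C = 2·N−B = 2·(13/2, 12)−(12, 5)]
   so C = (1, 19)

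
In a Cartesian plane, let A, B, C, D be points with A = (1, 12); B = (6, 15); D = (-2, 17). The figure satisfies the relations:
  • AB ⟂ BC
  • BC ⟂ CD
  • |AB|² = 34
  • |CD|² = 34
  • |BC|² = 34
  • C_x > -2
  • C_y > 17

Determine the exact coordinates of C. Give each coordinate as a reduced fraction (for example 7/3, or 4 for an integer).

1. C_x = 3  [[AB ⟂ BC ⇒ 5x+3y-75=0] ∩ [|C−(-2, 17)|²=34]]
2. C_y = 20  [[AB ⟂ BC ⇒ 5x+3y-75=0] ∩ [|C−(-2, 17)|²=34]]
   so C = (3, 20)

C = (3, 20)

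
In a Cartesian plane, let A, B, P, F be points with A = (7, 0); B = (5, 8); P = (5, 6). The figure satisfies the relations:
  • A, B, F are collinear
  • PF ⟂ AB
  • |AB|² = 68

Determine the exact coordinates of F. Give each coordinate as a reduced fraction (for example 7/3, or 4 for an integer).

F = (93/17, 104/17)

1. F_x = 93/17  [[A, B, F are collinear ⇒ -8x-2y+56=0] ∩ [PF ⟂ AB ⇒ -2x+8y-38=0]]
2. F_y = 104/17  [[A, B, F are collinear ⇒ -8x-2y+56=0] ∩ [PF ⟂ AB ⇒ -2x+8y-38=0]]
   so F = (93/17, 104/17)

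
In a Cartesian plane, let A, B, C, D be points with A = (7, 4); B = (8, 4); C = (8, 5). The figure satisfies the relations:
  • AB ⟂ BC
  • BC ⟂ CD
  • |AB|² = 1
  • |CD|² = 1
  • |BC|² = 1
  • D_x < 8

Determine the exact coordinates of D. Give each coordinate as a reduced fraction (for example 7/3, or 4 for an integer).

1. D_x = 7  [[BC ⟂ CD ⇒ 1y-5=0] ∩ [|D−(8, 5)|²=1]]
2. D_y = 5  [[BC ⟂ CD ⇒ 1y-5=0] ∩ [|D−(8, 5)|²=1]]
   so D = (7, 5)

D = (7, 5)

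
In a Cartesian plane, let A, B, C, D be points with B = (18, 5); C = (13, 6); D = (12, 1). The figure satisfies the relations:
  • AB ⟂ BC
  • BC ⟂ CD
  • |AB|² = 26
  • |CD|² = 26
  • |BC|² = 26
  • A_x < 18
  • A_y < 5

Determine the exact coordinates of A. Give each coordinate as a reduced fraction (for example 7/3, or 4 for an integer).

1. A_x = 17  [[AB ⟂ BC ⇒ 5x-1y-85=0] ∩ [|A−(18, 5)|²=26]]
2. A_y = 0  [[AB ⟂ BC ⇒ 5x-1y-85=0] ∩ [|A−(18, 5)|²=26]]
   so A = (17, 0)

A = (17, 0)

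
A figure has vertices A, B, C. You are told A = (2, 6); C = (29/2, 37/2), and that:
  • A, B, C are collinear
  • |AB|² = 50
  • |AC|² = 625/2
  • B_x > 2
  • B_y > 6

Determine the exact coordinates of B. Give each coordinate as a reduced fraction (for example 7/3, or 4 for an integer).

B = (7, 11)

1. B_x = 7  [[A, B, C are collinear ⇒ 25/2x-25/2y+50=0] ∩ [|B−(2, 6)|²=50]]
2. B_y = 11  [[A, B, C are collinear ⇒ 25/2x-25/2y+50=0] ∩ [|B−(2, 6)|²=50]]
   so B = (7, 11)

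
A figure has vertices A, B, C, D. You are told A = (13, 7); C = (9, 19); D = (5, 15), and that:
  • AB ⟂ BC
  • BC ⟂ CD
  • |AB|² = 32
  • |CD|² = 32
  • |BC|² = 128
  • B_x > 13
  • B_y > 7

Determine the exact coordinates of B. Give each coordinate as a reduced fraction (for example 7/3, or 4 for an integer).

B = (17, 11)

1. B_x = 17  [[BC ⟂ CD ⇒ 4x+4y-112=0] ∩ [|B−(13, 7)|²=32]]
2. B_y = 11  [[BC ⟂ CD ⇒ 4x+4y-112=0] ∩ [|B−(13, 7)|²=32]]
   so B = (17, 11)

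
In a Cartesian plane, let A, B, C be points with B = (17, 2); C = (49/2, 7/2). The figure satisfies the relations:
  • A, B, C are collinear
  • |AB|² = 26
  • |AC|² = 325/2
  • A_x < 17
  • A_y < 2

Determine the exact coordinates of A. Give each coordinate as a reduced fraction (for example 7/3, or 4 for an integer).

A = (12, 1)

1. A_x = 12  [[A, B, C are collinear ⇒ -3/2x+15/2y+21/2=0] ∩ [|A−(17, 2)|²=26]]
2. A_y = 1  [[A, B, C are collinear ⇒ -3/2x+15/2y+21/2=0] ∩ [|A−(17, 2)|²=26]]
   so A = (12, 1)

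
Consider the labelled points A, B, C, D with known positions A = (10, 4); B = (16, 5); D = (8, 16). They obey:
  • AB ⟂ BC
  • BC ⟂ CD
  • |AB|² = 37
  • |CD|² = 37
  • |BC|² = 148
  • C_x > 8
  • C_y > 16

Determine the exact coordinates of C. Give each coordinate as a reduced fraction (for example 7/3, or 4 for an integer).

C = (14, 17)

1. C_x = 14  [[AB ⟂ BC ⇒ 6x+1y-101=0] ∩ [|C−(8, 16)|²=37]]
2. C_y = 17  [[AB ⟂ BC ⇒ 6x+1y-101=0] ∩ [|C−(8, 16)|²=37]]
   so C = (14, 17)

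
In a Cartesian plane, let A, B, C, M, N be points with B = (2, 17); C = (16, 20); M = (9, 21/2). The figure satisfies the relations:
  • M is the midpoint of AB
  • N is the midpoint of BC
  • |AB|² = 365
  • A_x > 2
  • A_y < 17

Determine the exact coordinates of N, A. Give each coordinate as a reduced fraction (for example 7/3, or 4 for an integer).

N = (9, 37/2)
A = (16, 4)

1. A_x = 16  [A = 2·M−B = 2·(9, 21/2)−(2, 17)]
2. A_y = 4  [A = 2·M−B = 2·(9, 21/2)−(2, 17)]
   so A = (16, 4)
3. N_x = 9  [2·N = B+C = (2, 17)+(16, 20)]
4. N_y = 37/2  [2·N = B+C = (2, 17)+(16, 20)]
   so N = (9, 37/2)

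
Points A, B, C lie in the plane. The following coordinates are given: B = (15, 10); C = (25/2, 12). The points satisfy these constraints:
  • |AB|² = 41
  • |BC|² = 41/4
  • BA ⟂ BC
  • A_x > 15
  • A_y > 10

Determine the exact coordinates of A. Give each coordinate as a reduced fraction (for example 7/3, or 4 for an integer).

A = (19, 15)

1. A_x = 19  [[BA ⟂ BC ⇒ -5/2x+2y+35/2=0] ∩ [|A−(15, 10)|²=41]]
2. A_y = 15  [[BA ⟂ BC ⇒ -5/2x+2y+35/2=0] ∩ [|A−(15, 10)|²=41]]
   so A = (19, 15)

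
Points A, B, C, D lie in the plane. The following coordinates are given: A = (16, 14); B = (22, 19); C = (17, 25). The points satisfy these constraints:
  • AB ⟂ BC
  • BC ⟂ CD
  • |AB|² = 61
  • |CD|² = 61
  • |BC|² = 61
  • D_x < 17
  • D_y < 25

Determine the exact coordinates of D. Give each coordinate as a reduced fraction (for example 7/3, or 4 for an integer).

D = (11, 20)

1. D_x = 11  [[BC ⟂ CD ⇒ -5x+6y-65=0] ∩ [|D−(17, 25)|²=61]]
2. D_y = 20  [[BC ⟂ CD ⇒ -5x+6y-65=0] ∩ [|D−(17, 25)|²=61]]
   so D = (11, 20)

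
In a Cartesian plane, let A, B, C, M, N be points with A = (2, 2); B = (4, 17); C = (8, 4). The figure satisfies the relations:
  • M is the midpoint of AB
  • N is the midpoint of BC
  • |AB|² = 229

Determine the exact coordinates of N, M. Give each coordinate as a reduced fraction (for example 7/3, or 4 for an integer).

N = (6, 21/2)
M = (3, 19/2)

1. M_x = 3  [2·M = A+B = (2, 2)+(4, 17)]
2. M_y = 19/2  [2·M = A+B = (2, 2)+(4, 17)]
   so M = (3, 19/2)
3. N_x = 6  [2·N = B+C = (4, 17)+(8, 4)]
4. N_y = 21/2  [2·N = B+C = (4, 17)+(8, 4)]
   so N = (6, 21/2)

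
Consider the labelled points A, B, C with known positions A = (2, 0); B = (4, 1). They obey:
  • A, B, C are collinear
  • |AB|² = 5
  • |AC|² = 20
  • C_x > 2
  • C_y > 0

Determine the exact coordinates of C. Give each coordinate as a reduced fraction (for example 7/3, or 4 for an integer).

C = (6, 2)

1. C_x = 6  [[A, B, C are collinear ⇒ -1x+2y+2=0] ∩ [|C−(2, 0)|²=20]]
2. C_y = 2  [[A, B, C are collinear ⇒ -1x+2y+2=0] ∩ [|C−(2, 0)|²=20]]
   so C = (6, 2)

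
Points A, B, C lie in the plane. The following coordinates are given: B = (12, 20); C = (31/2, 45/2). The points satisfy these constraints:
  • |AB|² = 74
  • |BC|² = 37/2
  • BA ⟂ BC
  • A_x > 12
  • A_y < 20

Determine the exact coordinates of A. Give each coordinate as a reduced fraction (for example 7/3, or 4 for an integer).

1. A_x = 17  [[BA ⟂ BC ⇒ 7/2x+5/2y-92=0] ∩ [|A−(12, 20)|²=74]]
2. A_y = 13  [[BA ⟂ BC ⇒ 7/2x+5/2y-92=0] ∩ [|A−(12, 20)|²=74]]
   so A = (17, 13)

A = (17, 13)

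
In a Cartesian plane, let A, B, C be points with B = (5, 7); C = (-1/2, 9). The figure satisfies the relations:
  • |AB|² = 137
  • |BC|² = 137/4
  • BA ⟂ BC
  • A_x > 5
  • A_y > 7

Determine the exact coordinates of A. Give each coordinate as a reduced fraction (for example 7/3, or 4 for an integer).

1. A_x = 9  [[BA ⟂ BC ⇒ -11/2x+2y+27/2=0] ∩ [|A−(5, 7)|²=137]]
2. A_y = 18  [[BA ⟂ BC ⇒ -11/2x+2y+27/2=0] ∩ [|A−(5, 7)|²=137]]
   so A = (9, 18)

A = (9, 18)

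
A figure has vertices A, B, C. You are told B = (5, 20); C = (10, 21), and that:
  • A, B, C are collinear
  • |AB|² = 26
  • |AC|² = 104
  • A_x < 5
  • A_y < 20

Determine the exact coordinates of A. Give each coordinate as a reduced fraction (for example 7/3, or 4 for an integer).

A = (0, 19)

1. A_x = 0  [[A, B, C are collinear ⇒ -1x+5y-95=0] ∩ [|A−(5, 20)|²=26]]
2. A_y = 19  [[A, B, C are collinear ⇒ -1x+5y-95=0] ∩ [|A−(5, 20)|²=26]]
   so A = (0, 19)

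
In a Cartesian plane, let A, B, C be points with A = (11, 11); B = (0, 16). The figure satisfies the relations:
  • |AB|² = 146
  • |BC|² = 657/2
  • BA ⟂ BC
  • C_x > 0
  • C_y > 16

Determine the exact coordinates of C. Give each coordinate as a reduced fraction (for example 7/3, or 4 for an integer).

C = (15/2, 65/2)

1. C_x = 15/2  [[BA ⟂ BC ⇒ 11x-5y+80=0] ∩ [|C−(0, 16)|²=657/2]]
2. C_y = 65/2  [[BA ⟂ BC ⇒ 11x-5y+80=0] ∩ [|C−(0, 16)|²=657/2]]
   so C = (15/2, 65/2)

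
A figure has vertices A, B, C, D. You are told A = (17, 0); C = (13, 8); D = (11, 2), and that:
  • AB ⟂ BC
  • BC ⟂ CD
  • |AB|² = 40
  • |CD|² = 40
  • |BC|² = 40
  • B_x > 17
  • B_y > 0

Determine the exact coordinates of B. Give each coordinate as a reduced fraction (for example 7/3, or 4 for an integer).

1. B_x = 19  [[BC ⟂ CD ⇒ 2x+6y-74=0] ∩ [|B−(17, 0)|²=40]]
2. B_y = 6  [[BC ⟂ CD ⇒ 2x+6y-74=0] ∩ [|B−(17, 0)|²=40]]
   so B = (19, 6)

B = (19, 6)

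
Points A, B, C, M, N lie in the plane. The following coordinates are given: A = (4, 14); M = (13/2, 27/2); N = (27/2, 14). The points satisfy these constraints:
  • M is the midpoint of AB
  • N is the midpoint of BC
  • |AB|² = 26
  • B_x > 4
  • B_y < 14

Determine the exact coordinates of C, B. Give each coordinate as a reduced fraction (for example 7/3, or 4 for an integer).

1. B_x = 9  [B = 2·M−A = 2·(13/2, 27/2)−(4, 14)]
2. B_y = 13  [B = 2·M−A = 2·(13/2, 27/2)−(4, 14)]
   so B = (9, 13)
3. C_x = 18  [C = 2·N−B = 2·(27/2, 14)−(9, 13)]
4. C_y = 15  [C = 2·N−B = 2·(27/2, 14)−(9, 13)]
   so C = (18, 15)

C = (18, 15)
B = (9, 13)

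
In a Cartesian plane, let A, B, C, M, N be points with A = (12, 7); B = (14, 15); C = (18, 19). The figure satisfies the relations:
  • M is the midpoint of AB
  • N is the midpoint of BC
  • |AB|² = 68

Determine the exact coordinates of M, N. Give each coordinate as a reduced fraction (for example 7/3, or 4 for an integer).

1. M_x = 13  [2·M = A+B = (12, 7)+(14, 15)]
2. M_y = 11  [2·M = A+B = (12, 7)+(14, 15)]
   so M = (13, 11)
3. N_x = 16  [2·N = B+C = (14, 15)+(18, 19)]
4. N_y = 17  [2·N = B+C = (14, 15)+(18, 19)]
   so N = (16, 17)

M = (13, 11)
N = (16, 17)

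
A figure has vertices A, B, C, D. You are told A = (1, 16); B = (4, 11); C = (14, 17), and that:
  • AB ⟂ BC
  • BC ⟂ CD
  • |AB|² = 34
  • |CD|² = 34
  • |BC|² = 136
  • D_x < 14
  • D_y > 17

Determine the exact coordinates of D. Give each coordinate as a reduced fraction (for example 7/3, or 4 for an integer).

D = (11, 22)

1. D_x = 11  [[BC ⟂ CD ⇒ 10x+6y-242=0] ∩ [|D−(14, 17)|²=34]]
2. D_y = 22  [[BC ⟂ CD ⇒ 10x+6y-242=0] ∩ [|D−(14, 17)|²=34]]
   so D = (11, 22)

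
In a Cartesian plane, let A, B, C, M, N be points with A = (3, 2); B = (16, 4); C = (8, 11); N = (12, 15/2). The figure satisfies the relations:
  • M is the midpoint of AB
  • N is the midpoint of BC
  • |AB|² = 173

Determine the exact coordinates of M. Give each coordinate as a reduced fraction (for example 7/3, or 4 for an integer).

1. M_x = 19/2  [2·M = A+B = (3, 2)+(16, 4)]
2. M_y = 3  [2·M = A+B = (3, 2)+(16, 4)]
   so M = (19/2, 3)

M = (19/2, 3)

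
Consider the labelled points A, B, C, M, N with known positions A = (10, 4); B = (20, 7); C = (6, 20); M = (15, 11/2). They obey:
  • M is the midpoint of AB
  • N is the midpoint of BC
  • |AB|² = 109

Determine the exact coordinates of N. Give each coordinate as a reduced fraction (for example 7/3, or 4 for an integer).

1. N_x = 13  [2·N = B+C = (20, 7)+(6, 20)]
2. N_y = 27/2  [2·N = B+C = (20, 7)+(6, 20)]
   so N = (13, 27/2)

N = (13, 27/2)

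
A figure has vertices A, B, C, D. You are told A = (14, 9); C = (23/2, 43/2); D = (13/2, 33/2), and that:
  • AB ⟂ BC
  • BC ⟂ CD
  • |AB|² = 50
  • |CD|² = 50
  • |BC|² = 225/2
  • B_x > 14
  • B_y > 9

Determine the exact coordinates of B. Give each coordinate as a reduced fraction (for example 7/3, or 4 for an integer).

B = (19, 14)

1. B_x = 19  [[BC ⟂ CD ⇒ 5x+5y-165=0] ∩ [|B−(14, 9)|²=50]]
2. B_y = 14  [[BC ⟂ CD ⇒ 5x+5y-165=0] ∩ [|B−(14, 9)|²=50]]
   so B = (19, 14)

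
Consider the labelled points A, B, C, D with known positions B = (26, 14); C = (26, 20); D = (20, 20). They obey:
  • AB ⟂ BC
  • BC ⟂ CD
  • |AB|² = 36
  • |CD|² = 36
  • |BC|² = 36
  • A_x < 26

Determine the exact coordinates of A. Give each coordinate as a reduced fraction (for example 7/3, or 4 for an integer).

A = (20, 14)

1. A_x = 20  [[AB ⟂ BC ⇒ -6y+84=0] ∩ [|A−(26, 14)|²=36]]
2. A_y = 14  [[AB ⟂ BC ⇒ -6y+84=0] ∩ [|A−(26, 14)|²=36]]
   so A = (20, 14)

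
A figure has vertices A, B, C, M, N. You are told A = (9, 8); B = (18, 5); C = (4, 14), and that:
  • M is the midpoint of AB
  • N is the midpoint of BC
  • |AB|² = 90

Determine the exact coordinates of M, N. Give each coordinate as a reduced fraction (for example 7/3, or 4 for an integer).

1. M_x = 27/2  [2·M = A+B = (9, 8)+(18, 5)]
2. M_y = 13/2  [2·M = A+B = (9, 8)+(18, 5)]
   so M = (27/2, 13/2)
3. N_x = 11  [2·N = B+C = (18, 5)+(4, 14)]
4. N_y = 19/2  [2·N = B+C = (18, 5)+(4, 14)]
   so N = (11, 19/2)

M = (27/2, 13/2)
N = (11, 19/2)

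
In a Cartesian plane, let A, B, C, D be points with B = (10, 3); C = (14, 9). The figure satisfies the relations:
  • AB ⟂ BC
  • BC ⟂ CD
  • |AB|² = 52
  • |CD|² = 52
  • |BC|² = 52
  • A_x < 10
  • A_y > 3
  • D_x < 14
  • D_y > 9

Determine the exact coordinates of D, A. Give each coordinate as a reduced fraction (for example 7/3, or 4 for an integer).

1. D_x = 8  [[BC ⟂ CD ⇒ 4x+6y-110=0] ∩ [|D−(14, 9)|²=52]]
2. D_y = 13  [[BC ⟂ CD ⇒ 4x+6y-110=0] ∩ [|D−(14, 9)|²=52]]
   so D = (8, 13)
3. A_x = 4  [[AB ⟂ BC ⇒ -4x-6y+58=0] ∩ [|A−(10, 3)|²=52]]
4. A_y = 7  [[AB ⟂ BC ⇒ -4x-6y+58=0] ∩ [|A−(10, 3)|²=52]]
   so A = (4, 7)

D = (8, 13)
A = (4, 7)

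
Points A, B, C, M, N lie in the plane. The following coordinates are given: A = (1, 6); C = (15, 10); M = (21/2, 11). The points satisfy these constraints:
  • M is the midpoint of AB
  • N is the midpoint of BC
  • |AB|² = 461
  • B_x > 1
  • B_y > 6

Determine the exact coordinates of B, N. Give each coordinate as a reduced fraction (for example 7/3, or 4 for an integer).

1. B_x = 20  [B = 2·M−A = 2·(21/2, 11)−(1, 6)]
2. B_y = 16  [B = 2·M−A = 2·(21/2, 11)−(1, 6)]
   so B = (20, 16)
3. N_x = 35/2  [2·N = B+C = (20, 16)+(15, 10)]
4. N_y = 13  [2·N = B+C = (20, 16)+(15, 10)]
   so N = (35/2, 13)

B = (20, 16)
N = (35/2, 13)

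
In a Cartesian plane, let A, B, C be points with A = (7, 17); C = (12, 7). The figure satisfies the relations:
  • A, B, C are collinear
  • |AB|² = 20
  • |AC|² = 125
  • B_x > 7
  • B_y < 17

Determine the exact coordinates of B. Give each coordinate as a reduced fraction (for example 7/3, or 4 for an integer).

1. B_x = 9  [[A, B, C are collinear ⇒ -10x-5y+155=0] ∩ [|B−(7, 17)|²=20]]
2. B_y = 13  [[A, B, C are collinear ⇒ -10x-5y+155=0] ∩ [|B−(7, 17)|²=20]]
   so B = (9, 13)

B = (9, 13)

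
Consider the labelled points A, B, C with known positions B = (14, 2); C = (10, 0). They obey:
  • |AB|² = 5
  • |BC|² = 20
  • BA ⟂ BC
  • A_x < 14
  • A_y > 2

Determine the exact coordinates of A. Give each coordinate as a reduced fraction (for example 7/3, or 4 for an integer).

A = (13, 4)

1. A_x = 13  [[BA ⟂ BC ⇒ -4x-2y+60=0] ∩ [|A−(14, 2)|²=5]]
2. A_y = 4  [[BA ⟂ BC ⇒ -4x-2y+60=0] ∩ [|A−(14, 2)|²=5]]
   so A = (13, 4)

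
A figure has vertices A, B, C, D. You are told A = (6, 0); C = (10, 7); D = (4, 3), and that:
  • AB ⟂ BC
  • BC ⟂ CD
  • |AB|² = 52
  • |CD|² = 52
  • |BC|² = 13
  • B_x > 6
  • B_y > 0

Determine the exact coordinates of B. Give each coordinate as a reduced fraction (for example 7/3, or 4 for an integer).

B = (12, 4)

1. B_x = 12  [[BC ⟂ CD ⇒ 6x+4y-88=0] ∩ [|B−(6, 0)|²=52]]
2. B_y = 4  [[BC ⟂ CD ⇒ 6x+4y-88=0] ∩ [|B−(6, 0)|²=52]]
   so B = (12, 4)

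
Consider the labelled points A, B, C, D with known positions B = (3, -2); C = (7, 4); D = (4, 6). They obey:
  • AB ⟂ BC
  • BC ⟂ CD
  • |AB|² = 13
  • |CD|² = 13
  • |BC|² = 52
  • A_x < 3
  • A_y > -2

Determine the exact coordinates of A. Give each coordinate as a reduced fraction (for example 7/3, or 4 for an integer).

1. A_x = 0  [[AB ⟂ BC ⇒ -4x-6y=0] ∩ [|A−(3, -2)|²=13]]
2. A_y = 0  [[AB ⟂ BC ⇒ -4x-6y=0] ∩ [|A−(3, -2)|²=13]]
   so A = (0, 0)

A = (0, 0)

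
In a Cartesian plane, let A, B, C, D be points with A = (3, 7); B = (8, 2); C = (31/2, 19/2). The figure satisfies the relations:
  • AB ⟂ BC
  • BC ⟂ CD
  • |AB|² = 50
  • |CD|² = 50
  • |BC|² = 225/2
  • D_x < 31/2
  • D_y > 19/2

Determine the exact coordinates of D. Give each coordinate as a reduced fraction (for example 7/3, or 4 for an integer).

1. D_x = 21/2  [[BC ⟂ CD ⇒ 15/2x+15/2y-375/2=0] ∩ [|D−(31/2, 19/2)|²=50]]
2. D_y = 29/2  [[BC ⟂ CD ⇒ 15/2x+15/2y-375/2=0] ∩ [|D−(31/2, 19/2)|²=50]]
   so D = (21/2, 29/2)

D = (21/2, 29/2)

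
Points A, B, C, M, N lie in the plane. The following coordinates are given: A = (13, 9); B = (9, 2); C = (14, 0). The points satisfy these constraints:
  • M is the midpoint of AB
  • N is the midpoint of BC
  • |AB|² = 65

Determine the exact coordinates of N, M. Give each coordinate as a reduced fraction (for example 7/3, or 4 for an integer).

1. M_x = 11  [2·M = A+B = (13, 9)+(9, 2)]
2. M_y = 11/2  [2·M = A+B = (13, 9)+(9, 2)]
   so M = (11, 11/2)
3. N_x = 23/2  [2·N = B+C = (9, 2)+(14, 0)]
4. N_y = 1  [2·N = B+C = (9, 2)+(14, 0)]
   so N = (23/2, 1)

N = (23/2, 1)
M = (11, 11/2)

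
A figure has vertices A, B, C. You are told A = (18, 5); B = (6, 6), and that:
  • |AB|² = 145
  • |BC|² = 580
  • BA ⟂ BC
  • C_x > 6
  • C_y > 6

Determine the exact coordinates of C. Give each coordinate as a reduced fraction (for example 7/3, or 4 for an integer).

C = (8, 30)

1. C_x = 8  [[BA ⟂ BC ⇒ 12x-1y-66=0] ∩ [|C−(6, 6)|²=580]]
2. C_y = 30  [[BA ⟂ BC ⇒ 12x-1y-66=0] ∩ [|C−(6, 6)|²=580]]
   so C = (8, 30)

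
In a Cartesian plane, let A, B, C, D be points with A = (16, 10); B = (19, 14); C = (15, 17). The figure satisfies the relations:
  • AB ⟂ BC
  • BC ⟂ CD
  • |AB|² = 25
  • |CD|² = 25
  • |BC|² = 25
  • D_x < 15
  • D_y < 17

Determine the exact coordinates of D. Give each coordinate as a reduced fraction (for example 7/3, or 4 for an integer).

D = (12, 13)

1. D_x = 12  [[BC ⟂ CD ⇒ -4x+3y+9=0] ∩ [|D−(15, 17)|²=25]]
2. D_y = 13  [[BC ⟂ CD ⇒ -4x+3y+9=0] ∩ [|D−(15, 17)|²=25]]
   so D = (12, 13)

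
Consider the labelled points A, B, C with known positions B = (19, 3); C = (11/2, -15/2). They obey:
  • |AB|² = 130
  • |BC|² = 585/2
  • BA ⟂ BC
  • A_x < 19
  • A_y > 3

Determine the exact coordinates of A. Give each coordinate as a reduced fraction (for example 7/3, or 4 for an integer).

A = (12, 12)

1. A_x = 12  [[BA ⟂ BC ⇒ -27/2x-21/2y+288=0] ∩ [|A−(19, 3)|²=130]]
2. A_y = 12  [[BA ⟂ BC ⇒ -27/2x-21/2y+288=0] ∩ [|A−(19, 3)|²=130]]
   so A = (12, 12)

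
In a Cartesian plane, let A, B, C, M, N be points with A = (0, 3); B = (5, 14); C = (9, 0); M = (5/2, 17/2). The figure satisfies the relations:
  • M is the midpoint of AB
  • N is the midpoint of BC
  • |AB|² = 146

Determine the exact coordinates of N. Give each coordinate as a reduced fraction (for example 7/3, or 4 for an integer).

N = (7, 7)

1. N_x = 7  [2·N = B+C = (5, 14)+(9, 0)]
2. N_y = 7  [2·N = B+C = (5, 14)+(9, 0)]
   so N = (7, 7)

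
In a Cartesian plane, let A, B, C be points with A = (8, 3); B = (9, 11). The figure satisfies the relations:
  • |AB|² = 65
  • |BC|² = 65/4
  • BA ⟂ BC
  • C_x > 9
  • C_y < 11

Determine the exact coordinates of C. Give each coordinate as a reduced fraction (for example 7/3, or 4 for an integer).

C = (13, 21/2)

1. C_x = 13  [[BA ⟂ BC ⇒ -1x-8y+97=0] ∩ [|C−(9, 11)|²=65/4]]
2. C_y = 21/2  [[BA ⟂ BC ⇒ -1x-8y+97=0] ∩ [|C−(9, 11)|²=65/4]]
   so C = (13, 21/2)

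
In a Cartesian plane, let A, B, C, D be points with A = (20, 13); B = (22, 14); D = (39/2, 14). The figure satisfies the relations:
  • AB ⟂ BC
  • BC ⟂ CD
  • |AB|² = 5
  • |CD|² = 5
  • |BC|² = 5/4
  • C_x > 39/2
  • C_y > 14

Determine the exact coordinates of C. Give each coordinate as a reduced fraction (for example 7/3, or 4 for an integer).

C = (43/2, 15)

1. C_x = 43/2  [[AB ⟂ BC ⇒ 2x+1y-58=0] ∩ [|C−(39/2, 14)|²=5]]
2. C_y = 15  [[AB ⟂ BC ⇒ 2x+1y-58=0] ∩ [|C−(39/2, 14)|²=5]]
   so C = (43/2, 15)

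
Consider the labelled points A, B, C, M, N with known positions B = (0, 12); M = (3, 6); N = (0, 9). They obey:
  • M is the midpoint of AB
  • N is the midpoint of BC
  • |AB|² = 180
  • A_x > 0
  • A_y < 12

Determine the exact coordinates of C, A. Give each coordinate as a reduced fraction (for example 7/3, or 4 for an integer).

1. A_x = 6  [A = 2·M−B = 2·(3, 6)−(0, 12)]
2. A_y = 0  [A = 2·M−B = 2·(3, 6)−(0, 12)]
   so A = (6, 0)
3. C_x = 0  [C = 2·N−B = 2·(0, 9)−(0, 12)]
4. C_y = 6  [C = 2·N−B = 2·(0, 9)−(0, 12)]
   so C = (0, 6)

C = (0, 6)
A = (6, 0)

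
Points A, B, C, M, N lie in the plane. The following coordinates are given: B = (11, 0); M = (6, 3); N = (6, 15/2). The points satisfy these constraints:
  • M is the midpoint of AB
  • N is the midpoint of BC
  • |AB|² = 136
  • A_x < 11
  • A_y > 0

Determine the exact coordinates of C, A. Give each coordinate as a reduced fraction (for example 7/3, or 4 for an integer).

1. A_x = 1  [A = 2·M−B = 2·(6, 3)−(11, 0)]
2. A_y = 6  [A = 2·M−B = 2·(6, 3)−(11, 0)]
   so A = (1, 6)
3. C_x = 1  [C = 2·N−B = 2·(6, 15/2)−(11, 0)]
4. C_y = 15  [C = 2·N−B = 2·(6, 15/2)−(11, 0)]
   so C = (1, 15)

C = (1, 15)
A = (1, 6)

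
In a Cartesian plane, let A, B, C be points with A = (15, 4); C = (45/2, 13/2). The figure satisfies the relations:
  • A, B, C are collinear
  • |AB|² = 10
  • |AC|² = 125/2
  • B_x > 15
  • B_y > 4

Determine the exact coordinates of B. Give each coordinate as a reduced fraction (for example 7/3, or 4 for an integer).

1. B_x = 18  [[A, B, C are collinear ⇒ 5/2x-15/2y-15/2=0] ∩ [|B−(15, 4)|²=10]]
2. B_y = 5  [[A, B, C are collinear ⇒ 5/2x-15/2y-15/2=0] ∩ [|B−(15, 4)|²=10]]
   so B = (18, 5)

B = (18, 5)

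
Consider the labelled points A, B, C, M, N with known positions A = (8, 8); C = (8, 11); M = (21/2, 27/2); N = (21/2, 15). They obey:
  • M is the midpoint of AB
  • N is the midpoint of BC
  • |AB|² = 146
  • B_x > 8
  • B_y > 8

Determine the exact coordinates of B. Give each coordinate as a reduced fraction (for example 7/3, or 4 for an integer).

1. B_x = 13  [B = 2·M−A = 2·(21/2, 27/2)−(8, 8)]
2. B_y = 19  [B = 2·M−A = 2·(21/2, 27/2)−(8, 8)]
   so B = (13, 19)

B = (13, 19)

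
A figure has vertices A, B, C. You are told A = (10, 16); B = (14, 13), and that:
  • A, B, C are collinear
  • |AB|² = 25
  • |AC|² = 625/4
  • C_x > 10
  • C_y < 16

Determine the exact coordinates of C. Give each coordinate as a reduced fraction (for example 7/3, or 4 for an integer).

1. C_x = 20  [[A, B, C are collinear ⇒ 3x+4y-94=0] ∩ [|C−(10, 16)|²=625/4]]
2. C_y = 17/2  [[A, B, C are collinear ⇒ 3x+4y-94=0] ∩ [|C−(10, 16)|²=625/4]]
   so C = (20, 17/2)

C = (20, 17/2)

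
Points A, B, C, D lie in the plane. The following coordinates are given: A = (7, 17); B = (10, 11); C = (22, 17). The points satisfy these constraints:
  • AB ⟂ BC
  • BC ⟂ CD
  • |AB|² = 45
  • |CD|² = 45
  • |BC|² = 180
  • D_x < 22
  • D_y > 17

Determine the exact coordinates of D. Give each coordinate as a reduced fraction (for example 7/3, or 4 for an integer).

1. D_x = 19  [[BC ⟂ CD ⇒ 12x+6y-366=0] ∩ [|D−(22, 17)|²=45]]
2. D_y = 23  [[BC ⟂ CD ⇒ 12x+6y-366=0] ∩ [|D−(22, 17)|²=45]]
   so D = (19, 23)

D = (19, 23)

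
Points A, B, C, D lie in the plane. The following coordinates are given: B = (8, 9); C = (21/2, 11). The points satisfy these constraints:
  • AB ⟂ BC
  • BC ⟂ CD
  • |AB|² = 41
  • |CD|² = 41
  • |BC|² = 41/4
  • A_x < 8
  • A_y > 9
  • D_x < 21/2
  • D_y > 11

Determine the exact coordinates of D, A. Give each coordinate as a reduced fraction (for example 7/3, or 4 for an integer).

D = (13/2, 16)
A = (4, 14)

1. D_x = 13/2  [[BC ⟂ CD ⇒ 5/2x+2y-193/4=0] ∩ [|D−(21/2, 11)|²=41]]
2. D_y = 16  [[BC ⟂ CD ⇒ 5/2x+2y-193/4=0] ∩ [|D−(21/2, 11)|²=41]]
   so D = (13/2, 16)
3. A_x = 4  [[AB ⟂ BC ⇒ -5/2x-2y+38=0] ∩ [|A−(8, 9)|²=41]]
4. A_y = 14  [[AB ⟂ BC ⇒ -5/2x-2y+38=0] ∩ [|A−(8, 9)|²=41]]
   so A = (4, 14)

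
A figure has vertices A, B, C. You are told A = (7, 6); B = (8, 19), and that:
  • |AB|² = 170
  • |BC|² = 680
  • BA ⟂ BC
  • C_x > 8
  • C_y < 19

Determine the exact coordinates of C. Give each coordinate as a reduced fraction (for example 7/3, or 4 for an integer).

C = (34, 17)

1. C_x = 34  [[BA ⟂ BC ⇒ -1x-13y+255=0] ∩ [|C−(8, 19)|²=680]]
2. C_y = 17  [[BA ⟂ BC ⇒ -1x-13y+255=0] ∩ [|C−(8, 19)|²=680]]
   so C = (34, 17)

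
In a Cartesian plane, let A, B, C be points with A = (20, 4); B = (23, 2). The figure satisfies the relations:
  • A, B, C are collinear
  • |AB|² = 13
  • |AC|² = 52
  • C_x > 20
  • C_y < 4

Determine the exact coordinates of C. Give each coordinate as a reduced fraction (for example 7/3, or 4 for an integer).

1. C_x = 26  [[A, B, C are collinear ⇒ 2x+3y-52=0] ∩ [|C−(20, 4)|²=52]]
2. C_y = 0  [[A, B, C are collinear ⇒ 2x+3y-52=0] ∩ [|C−(20, 4)|²=52]]
   so C = (26, 0)

C = (26, 0)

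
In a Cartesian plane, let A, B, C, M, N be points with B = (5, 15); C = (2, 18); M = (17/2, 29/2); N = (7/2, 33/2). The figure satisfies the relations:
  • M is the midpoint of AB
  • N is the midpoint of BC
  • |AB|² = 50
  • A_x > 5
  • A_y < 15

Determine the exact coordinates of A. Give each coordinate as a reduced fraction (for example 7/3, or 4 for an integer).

A = (12, 14)

1. A_x = 12  [A = 2·M−B = 2·(17/2, 29/2)−(5, 15)]
2. A_y = 14  [A = 2·M−B = 2·(17/2, 29/2)−(5, 15)]
   so A = (12, 14)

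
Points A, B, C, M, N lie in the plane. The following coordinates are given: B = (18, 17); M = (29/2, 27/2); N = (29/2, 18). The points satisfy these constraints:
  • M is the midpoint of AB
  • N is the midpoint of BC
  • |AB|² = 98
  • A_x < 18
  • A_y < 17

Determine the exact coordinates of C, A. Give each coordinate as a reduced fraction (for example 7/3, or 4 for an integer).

1. A_x = 11  [A = 2·M−B = 2·(29/2, 27/2)−(18, 17)]
2. A_y = 10  [A = 2·M−B = 2·(29/2, 27/2)−(18, 17)]
   so A = (11, 10)
3. C_x = 11  [C = 2·N−B = 2·(29/2, 18)−(18, 17)]
4. C_y = 19  [C = 2·N−B = 2·(29/2, 18)−(18, 17)]
   so C = (11, 19)

C = (11, 19)
A = (11, 10)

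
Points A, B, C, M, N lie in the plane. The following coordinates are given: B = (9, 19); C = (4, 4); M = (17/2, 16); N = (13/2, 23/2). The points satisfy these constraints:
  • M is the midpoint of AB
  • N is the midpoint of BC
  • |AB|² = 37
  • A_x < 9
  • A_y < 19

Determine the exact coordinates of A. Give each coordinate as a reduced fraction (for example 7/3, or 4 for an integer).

A = (8, 13)

1. A_x = 8  [A = 2·M−B = 2·(17/2, 16)−(9, 19)]
2. A_y = 13  [A = 2·M−B = 2·(17/2, 16)−(9, 19)]
   so A = (8, 13)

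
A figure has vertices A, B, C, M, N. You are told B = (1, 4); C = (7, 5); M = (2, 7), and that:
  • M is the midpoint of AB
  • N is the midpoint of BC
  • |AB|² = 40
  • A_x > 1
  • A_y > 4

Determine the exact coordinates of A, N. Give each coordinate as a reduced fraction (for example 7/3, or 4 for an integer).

A = (3, 10)
N = (4, 9/2)

1. A_x = 3  [A = 2·M−B = 2·(2, 7)−(1, 4)]
2. A_y = 10  [A = 2·M−B = 2·(2, 7)−(1, 4)]
   so A = (3, 10)
3. N_x = 4  [2·N = B+C = (1, 4)+(7, 5)]
4. N_y = 9/2  [2·N = B+C = (1, 4)+(7, 5)]
   so N = (4, 9/2)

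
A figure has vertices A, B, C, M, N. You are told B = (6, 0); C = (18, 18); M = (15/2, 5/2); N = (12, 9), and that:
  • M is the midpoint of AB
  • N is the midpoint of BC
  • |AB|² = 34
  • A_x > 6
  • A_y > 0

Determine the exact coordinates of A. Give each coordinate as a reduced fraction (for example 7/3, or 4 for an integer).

1. A_x = 9  [A = 2·M−B = 2·(15/2, 5/2)−(6, 0)]
2. A_y = 5  [A = 2·M−B = 2·(15/2, 5/2)−(6, 0)]
   so A = (9, 5)

A = (9, 5)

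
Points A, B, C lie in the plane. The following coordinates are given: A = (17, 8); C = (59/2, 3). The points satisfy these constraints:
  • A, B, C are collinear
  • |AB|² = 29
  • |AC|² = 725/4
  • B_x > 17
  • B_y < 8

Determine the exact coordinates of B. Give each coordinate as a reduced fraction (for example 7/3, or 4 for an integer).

1. B_x = 22  [[A, B, C are collinear ⇒ -5x-25/2y+185=0] ∩ [|B−(17, 8)|²=29]]
2. B_y = 6  [[A, B, C are collinear ⇒ -5x-25/2y+185=0] ∩ [|B−(17, 8)|²=29]]
   so B = (22, 6)

B = (22, 6)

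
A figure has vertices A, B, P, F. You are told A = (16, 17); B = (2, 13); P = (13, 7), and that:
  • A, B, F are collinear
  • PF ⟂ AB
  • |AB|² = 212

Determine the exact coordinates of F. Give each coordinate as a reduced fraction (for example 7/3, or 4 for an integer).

1. F_x = 561/53  [[A, B, F are collinear ⇒ 4x-14y+174=0] ∩ [PF ⟂ AB ⇒ -14x-4y+210=0]]
2. F_y = 819/53  [[A, B, F are collinear ⇒ 4x-14y+174=0] ∩ [PF ⟂ AB ⇒ -14x-4y+210=0]]
   so F = (561/53, 819/53)

F = (561/53, 819/53)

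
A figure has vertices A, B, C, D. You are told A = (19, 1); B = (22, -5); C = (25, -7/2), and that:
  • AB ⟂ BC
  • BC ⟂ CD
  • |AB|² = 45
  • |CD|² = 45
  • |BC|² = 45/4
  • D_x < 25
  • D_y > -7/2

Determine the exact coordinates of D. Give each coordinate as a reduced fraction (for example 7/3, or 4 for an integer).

D = (22, 5/2)

1. D_x = 22  [[BC ⟂ CD ⇒ 3x+3/2y-279/4=0] ∩ [|D−(25, -7/2)|²=45]]
2. D_y = 5/2  [[BC ⟂ CD ⇒ 3x+3/2y-279/4=0] ∩ [|D−(25, -7/2)|²=45]]
   so D = (22, 5/2)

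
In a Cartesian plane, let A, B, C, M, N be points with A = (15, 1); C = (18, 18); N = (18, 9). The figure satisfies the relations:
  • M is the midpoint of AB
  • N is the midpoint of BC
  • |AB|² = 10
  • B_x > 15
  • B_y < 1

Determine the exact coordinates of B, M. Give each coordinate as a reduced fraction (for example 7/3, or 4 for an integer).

B = (18, 0)
M = (33/2, 1/2)

1. B_x = 18  [B = 2·N−C = 2·(18, 9)−(18, 18)]
2. B_y = 0  [B = 2·N−C = 2·(18, 9)−(18, 18)]
   so B = (18, 0)
3. M_x = 33/2  [2·M = A+B = (15, 1)+(18, 0)]
4. M_y = 1/2  [2·M = A+B = (15, 1)+(18, 0)]
   so M = (33/2, 1/2)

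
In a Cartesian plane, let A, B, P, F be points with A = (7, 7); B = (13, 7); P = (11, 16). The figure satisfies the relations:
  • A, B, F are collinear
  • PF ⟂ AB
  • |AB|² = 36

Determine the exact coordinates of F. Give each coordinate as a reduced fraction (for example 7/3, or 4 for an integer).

F = (11, 7)

1. F_x = 11  [[A, B, F are collinear ⇒ 6y-42=0] ∩ [PF ⟂ AB ⇒ 6x-66=0]]
2. F_y = 7  [[A, B, F are collinear ⇒ 6y-42=0] ∩ [PF ⟂ AB ⇒ 6x-66=0]]
   so F = (11, 7)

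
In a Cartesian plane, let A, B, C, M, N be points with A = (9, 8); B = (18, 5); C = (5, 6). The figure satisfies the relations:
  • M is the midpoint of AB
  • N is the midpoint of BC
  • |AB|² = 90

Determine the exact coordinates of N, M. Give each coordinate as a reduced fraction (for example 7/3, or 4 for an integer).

N = (23/2, 11/2)
M = (27/2, 13/2)

1. M_x = 27/2  [2·M = A+B = (9, 8)+(18, 5)]
2. M_y = 13/2  [2·M = A+B = (9, 8)+(18, 5)]
   so M = (27/2, 13/2)
3. N_x = 23/2  [2·N = B+C = (18, 5)+(5, 6)]
4. N_y = 11/2  [2·N = B+C = (18, 5)+(5, 6)]
   so N = (23/2, 11/2)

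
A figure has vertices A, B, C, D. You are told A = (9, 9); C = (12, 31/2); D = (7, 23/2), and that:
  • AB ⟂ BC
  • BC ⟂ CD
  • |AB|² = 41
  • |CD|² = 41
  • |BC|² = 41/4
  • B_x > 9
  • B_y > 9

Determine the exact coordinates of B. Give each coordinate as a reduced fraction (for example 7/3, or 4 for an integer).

1. B_x = 14  [[BC ⟂ CD ⇒ 5x+4y-122=0] ∩ [|B−(9, 9)|²=41]]
2. B_y = 13  [[BC ⟂ CD ⇒ 5x+4y-122=0] ∩ [|B−(9, 9)|²=41]]
   so B = (14, 13)

B = (14, 13)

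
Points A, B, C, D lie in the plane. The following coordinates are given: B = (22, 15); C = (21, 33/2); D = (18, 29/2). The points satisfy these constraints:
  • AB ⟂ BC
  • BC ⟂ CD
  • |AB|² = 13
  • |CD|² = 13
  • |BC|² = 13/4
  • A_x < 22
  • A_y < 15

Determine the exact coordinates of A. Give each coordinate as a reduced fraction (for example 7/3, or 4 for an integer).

1. A_x = 19  [[AB ⟂ BC ⇒ 1x-3/2y+1/2=0] ∩ [|A−(22, 15)|²=13]]
2. A_y = 13  [[AB ⟂ BC ⇒ 1x-3/2y+1/2=0] ∩ [|A−(22, 15)|²=13]]
   so A = (19, 13)

A = (19, 13)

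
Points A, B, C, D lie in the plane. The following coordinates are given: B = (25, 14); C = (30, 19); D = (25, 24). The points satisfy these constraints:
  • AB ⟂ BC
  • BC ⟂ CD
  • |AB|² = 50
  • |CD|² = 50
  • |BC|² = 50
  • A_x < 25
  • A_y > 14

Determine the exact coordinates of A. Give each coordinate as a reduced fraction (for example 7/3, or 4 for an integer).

A = (20, 19)

1. A_x = 20  [[AB ⟂ BC ⇒ -5x-5y+195=0] ∩ [|A−(25, 14)|²=50]]
2. A_y = 19  [[AB ⟂ BC ⇒ -5x-5y+195=0] ∩ [|A−(25, 14)|²=50]]
   so A = (20, 19)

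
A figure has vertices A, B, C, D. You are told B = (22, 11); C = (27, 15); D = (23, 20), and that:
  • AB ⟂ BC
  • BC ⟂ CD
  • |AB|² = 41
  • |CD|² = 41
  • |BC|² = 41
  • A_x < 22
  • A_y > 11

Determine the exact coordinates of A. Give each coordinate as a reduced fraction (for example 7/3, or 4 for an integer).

A = (18, 16)

1. A_x = 18  [[AB ⟂ BC ⇒ -5x-4y+154=0] ∩ [|A−(22, 11)|²=41]]
2. A_y = 16  [[AB ⟂ BC ⇒ -5x-4y+154=0] ∩ [|A−(22, 11)|²=41]]
   so A = (18, 16)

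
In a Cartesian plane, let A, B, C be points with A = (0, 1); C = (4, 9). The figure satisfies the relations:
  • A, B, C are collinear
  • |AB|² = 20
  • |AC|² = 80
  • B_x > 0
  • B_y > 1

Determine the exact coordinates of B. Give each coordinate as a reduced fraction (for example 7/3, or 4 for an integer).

1. B_x = 2  [[A, B, C are collinear ⇒ 8x-4y+4=0] ∩ [|B−(0, 1)|²=20]]
2. B_y = 5  [[A, B, C are collinear ⇒ 8x-4y+4=0] ∩ [|B−(0, 1)|²=20]]
   so B = (2, 5)

B = (2, 5)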